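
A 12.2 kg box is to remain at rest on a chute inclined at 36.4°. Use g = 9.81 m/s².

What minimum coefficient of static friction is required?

μ_s,min ≈ 0.737

At the slip threshold m g sin θ = μ_s m g cos θ, so μ_s,min = tan θ.
μ_s,min = tan 36.4° = 0.737.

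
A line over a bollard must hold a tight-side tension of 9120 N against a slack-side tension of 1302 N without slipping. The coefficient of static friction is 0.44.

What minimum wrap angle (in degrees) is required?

β_min ≈ 253°

T₂/T₁ = e^{μβ} → β = ln(T₂/T₁)/μ.
β = ln(9120/1302)/0.44 = 1.947/0.44 = 4.424 rad.
In degrees: β = 4.424 × 180/π = 253°.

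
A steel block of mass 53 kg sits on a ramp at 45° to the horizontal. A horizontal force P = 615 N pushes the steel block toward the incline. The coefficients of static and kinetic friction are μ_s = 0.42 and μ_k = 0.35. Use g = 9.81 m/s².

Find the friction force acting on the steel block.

f ≈ 67.2 N (down the incline)

Resolve perpendicular to the incline: N = m g cos θ + P sin θ = 53×9.81×cos 45° + 615×sin 45° = 802.5 N.
Parallel to the incline: P cos θ − m g sin θ = 434.9 − 367.6 = 67.22 N; the friction needed to balance this is 67.22 N acting down the slope.
Maximum static friction: μ_s N = 0.42 × 802.5 = 337.1 N.
Since 67.22 N is within the 337.1 N limit, the steel block stays put and friction is exactly 67.2 N.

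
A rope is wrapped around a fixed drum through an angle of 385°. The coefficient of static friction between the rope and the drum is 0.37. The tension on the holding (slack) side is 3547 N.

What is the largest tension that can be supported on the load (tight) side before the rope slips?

T_max ≈ 42600 N

At impending slip the capstan equation gives T₂/T₁ = e^{μβ} with β in radians.
β = 385° × π/180 = 6.72 rad.
e^{μβ} = e^{0.37×6.72} = 12.02.
T₂ = T₁ · e^{μβ} = 3547 × 12.02 = 42600 N.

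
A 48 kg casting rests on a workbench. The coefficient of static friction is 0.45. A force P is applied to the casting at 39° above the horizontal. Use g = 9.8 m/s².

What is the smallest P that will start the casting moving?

N = m g − P sin α (the pull lifts the casting).
At impending slip, P cos α = μ_s N = μ_s (m g − P sin α).
Solving: P (cos α + μ_s sin α) = μ_s m g → P = 0.45×470/(cos 39° + 0.45 sin 39°) = 212/1.06 = 200 N.

P ≈ 200 N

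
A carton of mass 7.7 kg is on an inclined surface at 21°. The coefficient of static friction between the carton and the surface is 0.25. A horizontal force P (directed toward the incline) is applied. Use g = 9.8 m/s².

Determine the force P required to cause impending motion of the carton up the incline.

At impending motion up the slope, friction acts down-slope at its limit: f = μ_s N.
Perpendicular to the incline: N = m g cos θ + P sin θ.
Along the incline: P cos θ = m g sin θ + μ_s N = m g sin θ + μ_s (m g cos θ + P sin θ).
Solving, P (cos θ − μ_s sin θ) = m g (sin θ + μ_s cos θ), so P = 7.7×9.8×(sin 21° + 0.25 cos 21°)/(cos 21° − 0.25 sin 21°) = 75.5×0.5918/0.844 = 52.9 N.

P ≈ 52.9 N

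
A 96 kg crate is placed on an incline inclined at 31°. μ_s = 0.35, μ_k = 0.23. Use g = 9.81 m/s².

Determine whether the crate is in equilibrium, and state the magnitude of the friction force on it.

f ≈ 186 N

N = m g cos θ = 807 N.
Down-slope weight component: m g sin θ = 485 N.
μ_s N = 283 N.
485 > 283 N, so it slides; kinetic friction f = μ_k N = 0.23×807 = 186 N.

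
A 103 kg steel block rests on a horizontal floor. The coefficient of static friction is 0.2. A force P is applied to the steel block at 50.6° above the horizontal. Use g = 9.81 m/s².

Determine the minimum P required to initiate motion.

N = m g − P sin α (the pull lifts the steel block).
At impending slip, P cos α = μ_s N = μ_s (m g − P sin α).
Solving: P (cos α + μ_s sin α) = μ_s m g → P = 0.2×1010/(cos 50.6° + 0.2 sin 50.6°) = 202/0.7893 = 256 N.

P ≈ 256 N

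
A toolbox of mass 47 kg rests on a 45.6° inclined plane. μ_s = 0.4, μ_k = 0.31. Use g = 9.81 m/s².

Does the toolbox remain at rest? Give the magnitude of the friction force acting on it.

N = m g cos θ = 323 N.
Down-slope weight component: m g sin θ = 329 N.
μ_s N = 129 N.
329 > 129 N, so it slides; kinetic friction f = μ_k N = 0.31×323 = 100 N.

f ≈ 100 N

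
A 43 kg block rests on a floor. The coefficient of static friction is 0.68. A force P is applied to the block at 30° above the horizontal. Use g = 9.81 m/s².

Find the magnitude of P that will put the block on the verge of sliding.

P ≈ 238 N

N = m g − P sin α (the pull lifts the block).
At impending slip, P cos α = μ_s N = μ_s (m g − P sin α).
Solving: P (cos α + μ_s sin α) = μ_s m g → P = 0.68×422/(cos 30° + 0.68 sin 30°) = 287/1.206 = 238 N.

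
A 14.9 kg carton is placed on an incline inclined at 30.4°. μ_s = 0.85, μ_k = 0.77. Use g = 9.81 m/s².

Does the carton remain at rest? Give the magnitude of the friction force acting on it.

N = m g cos θ = 126 N.
Down-slope weight component: m g sin θ = 74 N.
μ_s N = 107 N.
74 ≤ 107 N, so it stays put; friction = 74 N.

f ≈ 74 N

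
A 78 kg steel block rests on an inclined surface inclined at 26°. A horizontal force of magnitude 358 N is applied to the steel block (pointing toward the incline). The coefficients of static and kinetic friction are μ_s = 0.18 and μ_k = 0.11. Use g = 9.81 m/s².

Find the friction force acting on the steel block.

The horizontal push has a component P sin θ into the surface, so N = m g cos θ + P sin θ = 687.7 + 156.9 = 844.7 N.
Parallel to the incline: P cos θ − m g sin θ = 321.8 − 335.4 = -13.66 N; the friction needed to balance this is 13.66 N acting up the slope.
Maximum static friction: μ_s N = 0.18 × 844.7 = 152 N.
Since 13.66 N is within the 152 N limit, the steel block stays put and friction is exactly 13.7 N.

f ≈ 13.7 N (up the incline)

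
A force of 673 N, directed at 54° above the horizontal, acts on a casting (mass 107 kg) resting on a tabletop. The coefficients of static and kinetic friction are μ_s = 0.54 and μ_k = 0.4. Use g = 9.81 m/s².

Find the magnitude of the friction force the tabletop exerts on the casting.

The vertical component of P reduces the normal force: N = m g − P sin α = 1050 − 544.5 = 505.2 N.
Horizontally, friction must balance P cos α = 395.6 N.
The static-friction limit is μ_s N = 272.8 N.
The required friction exceeds μ_s N, so the casting moves and f = μ_k N = 202 N.

f ≈ 202 N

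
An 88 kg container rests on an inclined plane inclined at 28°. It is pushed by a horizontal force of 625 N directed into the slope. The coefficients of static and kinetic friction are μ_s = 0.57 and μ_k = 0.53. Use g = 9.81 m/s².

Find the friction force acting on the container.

f ≈ 147 N (down the incline)

Resolve perpendicular to the incline: N = m g cos θ + P sin θ = 88×9.81×cos 28° + 625×sin 28° = 1056 N.
Along the incline, the net driving force (taking up-slope positive) is P cos θ − m g sin θ = 551.8 − 405.3 = 146.6 N, so equilibrium requires friction f = -146.6 N (down-slope).
Maximum static friction: μ_s N = 0.57 × 1056 = 601.7 N.
Since 146.6 N is within the 601.7 N limit, the container stays put and friction is exactly 147 N.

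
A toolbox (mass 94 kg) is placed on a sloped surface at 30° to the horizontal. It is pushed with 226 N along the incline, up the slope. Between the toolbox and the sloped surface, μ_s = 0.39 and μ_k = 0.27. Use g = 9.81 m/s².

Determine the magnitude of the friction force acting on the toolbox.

Normal force: N = m g cos θ = 94 × 9.81 × cos 30° = 798.6 N.
Parallel to the incline, ΣF = 0 gives f = m g sin θ − P = 461.1 − 226 = 235.1 N (up-slope positive).
Static friction can supply at most μ_s N = 311.5 N.
Since |235.1| ≤ 311.5 N, no slip — friction simply equals what equilibrium demands.

f ≈ 235 N (up the incline)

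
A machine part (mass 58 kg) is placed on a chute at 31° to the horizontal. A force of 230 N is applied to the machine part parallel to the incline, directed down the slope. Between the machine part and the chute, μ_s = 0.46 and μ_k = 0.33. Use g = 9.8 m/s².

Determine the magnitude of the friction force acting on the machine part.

f ≈ 161 N (up the incline)

Perpendicular to the surface, N = m g cos θ = 58·9.8·cos 31° = 487.2 N.
For equilibrium along the incline the friction force must supply f = m g sin θ + P = 292.7 + 230 = 522.7 N (positive meaning up-slope).
Static friction can supply at most μ_s N = 224.1 N.
|522.7| exceeds 224.1 N, so the machine part slips down-slope; friction is kinetic, f = μ_k N = 0.33×487.2 = 161 N.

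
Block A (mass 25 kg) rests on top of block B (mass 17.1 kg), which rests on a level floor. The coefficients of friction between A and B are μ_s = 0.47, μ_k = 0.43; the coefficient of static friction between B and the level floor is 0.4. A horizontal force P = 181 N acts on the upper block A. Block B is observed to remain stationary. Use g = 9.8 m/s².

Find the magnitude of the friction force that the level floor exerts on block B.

f ≈ 105 N

Between the blocks, N₁ = m_A g = 245 N.
So the A–B interface can sustain at most μ_s N₁ = 115.2 N of static friction.
P = 181 N exceeds that limit, so A slips over B and the interface friction becomes kinetic: f₁ = μ_k N₁ = 0.43×245 = 105 N.
B experiences an equal 105 N forward from A (third law). B is in equilibrium, so the floor supplies f₂ = 105 N of static friction (limit μ_s(m_A+m_B)g = 165 N, not exceeded).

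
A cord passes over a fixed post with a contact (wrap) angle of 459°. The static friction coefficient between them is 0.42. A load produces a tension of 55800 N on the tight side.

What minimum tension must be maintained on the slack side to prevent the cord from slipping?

T_min ≈ 1930 N

Capstan equation at impending slip: T_tight/T_slack = e^{μβ}.
β = 459° = 8.011 rad; e^{μβ} = e^{0.42×8.011} = 28.92.
T_slack = T_tight / e^{μβ} = 55800 / 28.92 = 1930 N.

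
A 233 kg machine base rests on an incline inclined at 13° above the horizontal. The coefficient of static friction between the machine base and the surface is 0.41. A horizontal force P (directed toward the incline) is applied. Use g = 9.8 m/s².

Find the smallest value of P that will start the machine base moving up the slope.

P ≈ 1620 N

At impending motion up the slope, friction acts down-slope at its limit: f = μ_s N.
Perpendicular to the incline: N = m g cos θ + P sin θ.
Along the incline: P cos θ = m g sin θ + μ_s N = m g sin θ + μ_s (m g cos θ + P sin θ).
Solving, P (cos θ − μ_s sin θ) = m g (sin θ + μ_s cos θ), so P = 233×9.8×(sin 13° + 0.41 cos 13°)/(cos 13° − 0.41 sin 13°) = 2280×0.6244/0.8821 = 1620 N.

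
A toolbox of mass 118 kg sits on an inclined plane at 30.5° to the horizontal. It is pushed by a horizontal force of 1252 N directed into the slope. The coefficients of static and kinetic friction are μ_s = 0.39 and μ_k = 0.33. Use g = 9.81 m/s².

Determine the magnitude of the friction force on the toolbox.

f ≈ 491 N (down the incline)

The horizontal push has a component P sin θ into the surface, so N = m g cos θ + P sin θ = 997.4 + 635.4 = 1633 N.
Along the incline, the net driving force (taking up-slope positive) is P cos θ − m g sin θ = 1079 − 587.5 = 491.2 N, so equilibrium requires friction f = -491.2 N (down-slope).
Maximum static friction: μ_s N = 0.39 × 1633 = 636.8 N.
Since 491.2 N is within the 636.8 N limit, the toolbox stays put and friction is exactly 491 N.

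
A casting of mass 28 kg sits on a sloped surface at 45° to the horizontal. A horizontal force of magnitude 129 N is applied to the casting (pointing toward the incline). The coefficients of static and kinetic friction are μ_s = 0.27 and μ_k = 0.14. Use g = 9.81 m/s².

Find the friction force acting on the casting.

f ≈ 40 N (up the incline)

Resolve perpendicular to the incline: N = m g cos θ + P sin θ = 28×9.81×cos 45° + 129×sin 45° = 285.4 N.
Along the incline, the net driving force (taking up-slope positive) is P cos θ − m g sin θ = 91.22 − 194.2 = -103 N, so equilibrium requires friction f = 103 N (up-slope).
Maximum static friction: μ_s N = 0.27 × 285.4 = 77.07 N.
The required 103 N exceeds the static limit, so the casting slides down-slope and f = μ_k N = 0.14×285.4 = 40 N.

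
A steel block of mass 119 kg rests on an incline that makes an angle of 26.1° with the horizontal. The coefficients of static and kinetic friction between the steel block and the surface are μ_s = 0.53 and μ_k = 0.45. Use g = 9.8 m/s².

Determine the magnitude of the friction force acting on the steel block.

f ≈ 513 N (up the incline)

Normal force: N = m g cos θ = 119 × 9.8 × cos 26.1° = 1047 N.
For equilibrium along the incline, friction must balance the weight component: f = m g sin θ = 513.1 N up the slope.
The static-friction ceiling is μ_s N = 0.53 × 1047 = 555.1 N.
Since |513.1| ≤ 555.1 N, static friction is sufficient; f equals the required value, not μ_s N.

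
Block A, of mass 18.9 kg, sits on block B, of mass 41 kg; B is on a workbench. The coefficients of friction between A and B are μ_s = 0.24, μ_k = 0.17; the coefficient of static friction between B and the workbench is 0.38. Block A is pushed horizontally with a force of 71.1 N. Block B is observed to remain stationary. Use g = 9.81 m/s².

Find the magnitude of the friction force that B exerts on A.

Between the blocks, N₁ = m_A g = 185.4 N.
Maximum static friction on A from B: μ_s N₁ = 0.24×185.4 = 44.5 N.
P = 71.1 N exceeds that limit, so A slips over B and the interface friction becomes kinetic: f₁ = μ_k N₁ = 0.17×185.4 = 31.5 N.
By Newton's third law B feels 31.5 N forward from A. With B stationary, the floor's static friction on B balances it: f₂ = 31.5 N (well within μ_s(m_A+m_B)g = 223.3 N).

f ≈ 31.5 N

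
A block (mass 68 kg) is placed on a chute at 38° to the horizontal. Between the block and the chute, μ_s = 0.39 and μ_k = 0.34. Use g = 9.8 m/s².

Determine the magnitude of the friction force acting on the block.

The normal reaction is N = m g cos θ = 525.1 N.
Along the slope the weight component is m g sin θ = 410.3 N; friction must supply exactly this, acting up-slope.
The static-friction ceiling is μ_s N = 0.39 × 525.1 = 204.8 N.
|410.3| exceeds 204.8 N, so the block slips down-slope; friction is kinetic, f = μ_k N = 0.34×525.1 = 179 N.

f ≈ 179 N (up the incline)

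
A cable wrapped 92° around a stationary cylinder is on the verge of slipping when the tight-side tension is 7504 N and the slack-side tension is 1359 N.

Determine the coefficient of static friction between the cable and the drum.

T₂/T₁ = e^{μβ} → μ = ln(T₂/T₁)/β.
β = 92° = 1.606 rad.
μ = ln(7504/1359)/1.606 = ln(5.522)/1.606 = 1.06.

μ ≈ 1.06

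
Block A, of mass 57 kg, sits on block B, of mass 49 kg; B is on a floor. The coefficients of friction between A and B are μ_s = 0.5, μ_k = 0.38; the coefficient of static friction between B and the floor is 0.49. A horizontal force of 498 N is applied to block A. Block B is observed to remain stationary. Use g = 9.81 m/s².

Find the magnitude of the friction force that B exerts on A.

f ≈ 212 N

The normal force B exerts on A is simply A's weight, N₁ = 559.2 N.
So the A–B interface can sustain at most μ_s N₁ = 279.6 N of static friction.
Since P = 498 N > 279.6 N, A slides on B; the A–B friction is kinetic: f₁ = μ_k N₁ = 0.38×559.2 = 212 N.
By Newton's third law B feels 212 N forward from A. With B stationary, the floor's static friction on B balances it: f₂ = 212 N (well within μ_s(m_A+m_B)g = 509.5 N).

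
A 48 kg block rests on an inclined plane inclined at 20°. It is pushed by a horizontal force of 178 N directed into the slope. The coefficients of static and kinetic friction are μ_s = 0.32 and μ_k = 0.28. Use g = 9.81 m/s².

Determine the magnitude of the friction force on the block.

The horizontal push has a component P sin θ into the surface, so N = m g cos θ + P sin θ = 442.5 + 60.88 = 503.4 N.
Along the incline, the net driving force (taking up-slope positive) is P cos θ − m g sin θ = 167.3 − 161.1 = 6.215 N, so equilibrium requires friction f = -6.215 N (down-slope).
Maximum static friction: μ_s N = 0.32 × 503.4 = 161.1 N.
|f_req| = 6.215 ≤ 161.1 N → the block is in equilibrium; friction equals the required value.

f ≈ 6.21 N (down the incline)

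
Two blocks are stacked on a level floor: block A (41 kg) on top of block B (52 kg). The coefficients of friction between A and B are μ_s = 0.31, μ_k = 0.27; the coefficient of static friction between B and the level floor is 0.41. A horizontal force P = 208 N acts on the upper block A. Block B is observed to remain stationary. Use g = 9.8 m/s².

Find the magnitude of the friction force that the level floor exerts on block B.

f ≈ 108 N

The normal force B exerts on A is simply A's weight, N₁ = 401.8 N.
So the A–B interface can sustain at most μ_s N₁ = 124.6 N of static friction.
Since P = 208 N > 124.6 N, A slides on B; the A–B friction is kinetic: f₁ = μ_k N₁ = 0.27×401.8 = 108 N.
By Newton's third law B feels 108 N forward from A. With B stationary, the floor's static friction on B balances it: f₂ = 108 N (well within μ_s(m_A+m_B)g = 373.7 N).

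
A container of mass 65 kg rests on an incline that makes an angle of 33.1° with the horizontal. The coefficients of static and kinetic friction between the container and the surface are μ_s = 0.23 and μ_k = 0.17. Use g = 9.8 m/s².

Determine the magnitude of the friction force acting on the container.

f ≈ 90.7 N (up the incline)

The normal reaction is N = m g cos θ = 533.6 N.
Along the slope the weight component is m g sin θ = 347.9 N; friction must supply exactly this, acting up-slope.
The static-friction ceiling is μ_s N = 0.23 × 533.6 = 122.7 N.
|347.9| exceeds 122.7 N, so the container slips down-slope; friction is kinetic, f = μ_k N = 0.17×533.6 = 90.7 N.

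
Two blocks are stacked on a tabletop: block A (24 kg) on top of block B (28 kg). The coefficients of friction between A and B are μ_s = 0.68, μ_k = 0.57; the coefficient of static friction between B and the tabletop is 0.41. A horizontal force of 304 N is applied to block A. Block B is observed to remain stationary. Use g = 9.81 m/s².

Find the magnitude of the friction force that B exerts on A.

f ≈ 134 N

The normal force B exerts on A is simply A's weight, N₁ = 235.4 N.
So the A–B interface can sustain at most μ_s N₁ = 160.1 N of static friction.
P = 304 N exceeds that limit, so A slips over B and the interface friction becomes kinetic: f₁ = μ_k N₁ = 0.57×235.4 = 134 N.
By Newton's third law B feels 134 N forward from A. With B stationary, the floor's static friction on B balances it: f₂ = 134 N (well within μ_s(m_A+m_B)g = 209.1 N).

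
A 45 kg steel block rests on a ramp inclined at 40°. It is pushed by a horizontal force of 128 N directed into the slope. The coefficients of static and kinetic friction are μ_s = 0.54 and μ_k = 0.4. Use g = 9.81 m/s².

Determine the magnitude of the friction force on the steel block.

Normal direction: N = m g cos θ + P sin θ = 420.4 N.
Along the incline, the net driving force (taking up-slope positive) is P cos θ − m g sin θ = 98.05 − 283.8 = -185.7 N, so equilibrium requires friction f = 185.7 N (up-slope).
The limit of static friction is μ_s N = 227 N.
|f_req| = 185.7 ≤ 227 N → the steel block is in equilibrium; friction equals the required value.

f ≈ 186 N (up the incline)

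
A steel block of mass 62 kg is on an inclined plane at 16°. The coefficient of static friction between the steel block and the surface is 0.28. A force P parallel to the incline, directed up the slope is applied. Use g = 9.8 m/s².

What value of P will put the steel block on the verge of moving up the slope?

At impending motion up the slope, friction acts down-slope at its limit: f = μ_s N.
P is parallel to the surface, so N = m g cos θ = 584 N.
Along the incline: P = m g sin θ + μ_s N = 167 + 0.28×584 = 331 N.

P ≈ 331 N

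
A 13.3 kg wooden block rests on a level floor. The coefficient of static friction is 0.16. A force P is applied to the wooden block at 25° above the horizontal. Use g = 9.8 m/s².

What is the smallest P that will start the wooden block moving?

N = m g − P sin α (the pull lifts the wooden block).
At impending slip, P cos α = μ_s N = μ_s (m g − P sin α).
Solving: P (cos α + μ_s sin α) = μ_s m g → P = 0.16×130/(cos 25° + 0.16 sin 25°) = 20.9/0.9739 = 21.4 N.

P ≈ 21.4 N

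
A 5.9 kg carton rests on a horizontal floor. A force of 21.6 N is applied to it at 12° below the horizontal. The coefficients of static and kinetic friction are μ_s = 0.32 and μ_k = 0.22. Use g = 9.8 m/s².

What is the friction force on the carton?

f ≈ 13.7 N

N = m g + P sin α = 57.82 + 21.6×sin 12° = 62.31 N.
Horizontally, friction must balance P cos α = 21.13 N.
μ_s N = 0.32 × 62.31 = 19.94 N.
21.13 > 19.94 N → the carton slides; f = μ_k N = 0.22×62.31 = 13.7 N.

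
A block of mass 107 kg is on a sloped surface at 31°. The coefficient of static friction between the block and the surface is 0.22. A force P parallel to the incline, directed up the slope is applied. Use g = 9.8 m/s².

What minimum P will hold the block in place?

P_min ≈ 342 N

The block tends to slide down (tan θ > μ_s), so at the point of impending slip friction acts up-slope at its limit: f = μ_s N.
P is parallel to the surface, so N = m g cos θ = 899 N.
Along the incline: P + μ_s N = m g sin θ, so P = 540 − 0.22×899 = 342 N.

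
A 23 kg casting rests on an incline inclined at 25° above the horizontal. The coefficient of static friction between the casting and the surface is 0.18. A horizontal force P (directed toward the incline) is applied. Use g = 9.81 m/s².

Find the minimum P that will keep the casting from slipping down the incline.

P_min ≈ 59.6 N

The casting tends to slide down (tan θ > μ_s), so at the point of impending slip friction acts up-slope at its limit: f = μ_s N.
Perpendicular to the incline: N = m g cos θ + P sin θ.
Along the incline: P cos θ + μ_s N = m g sin θ, i.e. P cos θ + μ_s (m g cos θ + P sin θ) = m g sin θ.
Solving, P (cos θ + μ_s sin θ) = m g (sin θ − μ_s cos θ), so P = 226×0.2595/0.9824 = 59.6 N.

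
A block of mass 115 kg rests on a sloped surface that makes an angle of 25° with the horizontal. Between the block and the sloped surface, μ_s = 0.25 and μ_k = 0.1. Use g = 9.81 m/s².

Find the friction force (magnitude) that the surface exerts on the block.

The normal reaction is N = m g cos θ = 1022 N.
For equilibrium along the incline, friction must balance the weight component: f = m g sin θ = 476.8 N up the slope.
The static-friction ceiling is μ_s N = 0.25 × 1022 = 255.6 N.
Since |476.8| > 255.6 N, static friction cannot hold it; the block slides down the incline and kinetic friction applies: f = μ_k N = 0.1 × 1022 = 102 N.

f ≈ 102 N (up the incline)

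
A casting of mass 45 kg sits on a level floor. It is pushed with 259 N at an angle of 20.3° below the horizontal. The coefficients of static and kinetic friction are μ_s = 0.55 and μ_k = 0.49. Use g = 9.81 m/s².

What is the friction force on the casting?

f ≈ 243 N

N = m g + P sin α = 441.5 + 259×sin 20.3° = 531.3 N.
For equilibrium, f = P cos α = 259×cos 20.3° = 242.9 N.
μ_s N = 0.55 × 531.3 = 292.2 N.
Since 242.9 N does not exceed the limit, the casting stays at rest and f = 243 N.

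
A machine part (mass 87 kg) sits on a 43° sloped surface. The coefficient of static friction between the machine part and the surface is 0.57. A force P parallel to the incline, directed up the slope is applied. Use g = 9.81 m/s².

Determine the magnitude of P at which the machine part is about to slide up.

At impending motion up the slope, friction acts down-slope at its limit: f = μ_s N.
P is parallel to the surface, so N = m g cos θ = 624 N.
Along the incline: P = m g sin θ + μ_s N = 582 + 0.57×624 = 938 N.

P ≈ 938 N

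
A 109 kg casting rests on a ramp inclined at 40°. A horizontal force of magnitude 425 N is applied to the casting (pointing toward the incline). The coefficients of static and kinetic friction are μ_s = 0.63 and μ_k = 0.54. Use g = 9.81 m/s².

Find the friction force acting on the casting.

The horizontal push has a component P sin θ into the surface, so N = m g cos θ + P sin θ = 819.1 + 273.2 = 1092 N.
Parallel to the incline: P cos θ − m g sin θ = 325.6 − 687.3 = -361.8 N; the friction needed to balance this is 361.8 N acting up the slope.
The limit of static friction is μ_s N = 688.2 N.
|f_req| = 361.8 ≤ 688.2 N → the casting is in equilibrium; friction equals the required value.

f ≈ 362 N (up the incline)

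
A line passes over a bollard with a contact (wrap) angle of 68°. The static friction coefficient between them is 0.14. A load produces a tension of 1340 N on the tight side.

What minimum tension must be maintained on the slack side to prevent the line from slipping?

T_min ≈ 1130 N

Capstan equation at impending slip: T_tight/T_slack = e^{μβ}.
β = 68° = 1.187 rad; e^{μβ} = e^{0.14×1.187} = 1.181.
T_slack = T_tight / e^{μβ} = 1340 / 1.181 = 1130 N.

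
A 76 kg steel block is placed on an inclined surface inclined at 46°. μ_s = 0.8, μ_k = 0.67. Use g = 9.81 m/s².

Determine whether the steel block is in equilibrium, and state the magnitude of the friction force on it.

N = m g cos θ = 518 N.
Down-slope weight component: m g sin θ = 536 N.
μ_s N = 414 N.
536 > 414 N, so it slides; kinetic friction f = μ_k N = 0.67×518 = 347 N.

f ≈ 347 N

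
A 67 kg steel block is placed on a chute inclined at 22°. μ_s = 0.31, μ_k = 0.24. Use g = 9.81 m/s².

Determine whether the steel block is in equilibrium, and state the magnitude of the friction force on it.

N = m g cos θ = 609 N.
Down-slope weight component: m g sin θ = 246 N.
μ_s N = 189 N.
246 > 189 N, so it slides; kinetic friction f = μ_k N = 0.24×609 = 146 N.

f ≈ 146 N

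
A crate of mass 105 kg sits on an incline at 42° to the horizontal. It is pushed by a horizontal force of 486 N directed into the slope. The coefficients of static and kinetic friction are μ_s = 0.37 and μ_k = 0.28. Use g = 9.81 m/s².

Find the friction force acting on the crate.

f ≈ 328 N (up the incline)

The horizontal push has a component P sin θ into the surface, so N = m g cos θ + P sin θ = 765.5 + 325.2 = 1091 N.
Parallel to the incline: P cos θ − m g sin θ = 361.2 − 689.2 = -328.1 N; the friction needed to balance this is 328.1 N acting up the slope.
The limit of static friction is μ_s N = 403.5 N.
|f_req| = 328.1 ≤ 403.5 N → the crate is in equilibrium; friction equals the required value.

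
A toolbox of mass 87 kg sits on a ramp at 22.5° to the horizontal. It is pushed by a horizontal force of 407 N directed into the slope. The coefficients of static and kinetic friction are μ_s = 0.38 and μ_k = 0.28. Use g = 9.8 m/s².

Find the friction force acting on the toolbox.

The horizontal push has a component P sin θ into the surface, so N = m g cos θ + P sin θ = 787.7 + 155.8 = 943.5 N.
Parallel to the incline: P cos θ − m g sin θ = 376 − 326.3 = 49.74 N; the friction needed to balance this is 49.74 N acting down the slope.
Maximum static friction: μ_s N = 0.38 × 943.5 = 358.5 N.
Since 49.74 N is within the 358.5 N limit, the toolbox stays put and friction is exactly 49.7 N.

f ≈ 49.7 N (down the incline)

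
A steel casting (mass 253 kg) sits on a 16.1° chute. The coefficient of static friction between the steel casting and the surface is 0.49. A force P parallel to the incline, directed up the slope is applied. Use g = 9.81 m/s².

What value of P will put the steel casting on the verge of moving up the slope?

P ≈ 1860 N

At impending motion up the slope, friction acts down-slope at its limit: f = μ_s N.
P is parallel to the surface, so N = m g cos θ = 2380 N.
Along the incline: P = m g sin θ + μ_s N = 688 + 0.49×2380 = 1860 N.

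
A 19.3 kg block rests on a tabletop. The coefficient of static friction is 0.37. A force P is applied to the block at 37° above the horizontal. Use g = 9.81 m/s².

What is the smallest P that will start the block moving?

P ≈ 68.6 N

N = m g − P sin α (the pull lifts the block).
At impending slip, P cos α = μ_s N = μ_s (m g − P sin α).
Solving: P (cos α + μ_s sin α) = μ_s m g → P = 0.37×189/(cos 37° + 0.37 sin 37°) = 70.1/1.021 = 68.6 N.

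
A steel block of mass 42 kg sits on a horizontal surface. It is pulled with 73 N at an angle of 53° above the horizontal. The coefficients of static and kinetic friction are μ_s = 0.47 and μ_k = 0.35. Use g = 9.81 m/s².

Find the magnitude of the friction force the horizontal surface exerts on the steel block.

f ≈ 43.9 N

Vertical equilibrium gives N = m g − P sin α = 353.7 N.
The horizontal driving force is P cos α = 43.93 N, so equilibrium needs friction f = 43.93 N.
The static-friction limit is μ_s N = 166.2 N.
Since 43.93 N does not exceed the limit, the steel block stays at rest and f = 43.9 N.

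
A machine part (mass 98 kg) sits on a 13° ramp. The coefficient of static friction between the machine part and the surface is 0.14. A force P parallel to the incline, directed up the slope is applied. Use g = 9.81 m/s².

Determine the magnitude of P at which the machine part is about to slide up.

At impending motion up the slope, friction acts down-slope at its limit: f = μ_s N.
P is parallel to the surface, so N = m g cos θ = 937 N.
Along the incline: P = m g sin θ + μ_s N = 216 + 0.14×937 = 347 N.

P ≈ 347 N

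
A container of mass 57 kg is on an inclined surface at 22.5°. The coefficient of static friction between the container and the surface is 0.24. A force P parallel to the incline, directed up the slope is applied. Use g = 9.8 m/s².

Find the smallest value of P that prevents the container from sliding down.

The container tends to slide down (tan θ > μ_s), so at the point of impending slip friction acts up-slope at its limit: f = μ_s N.
P is parallel to the surface, so N = m g cos θ = 516 N.
Along the incline: P + μ_s N = m g sin θ, so P = 214 − 0.24×516 = 89.9 N.

P_min ≈ 89.9 N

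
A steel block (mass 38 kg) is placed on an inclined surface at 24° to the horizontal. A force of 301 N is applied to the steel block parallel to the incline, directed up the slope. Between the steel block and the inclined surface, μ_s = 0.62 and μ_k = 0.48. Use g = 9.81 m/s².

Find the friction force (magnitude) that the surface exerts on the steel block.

f ≈ 149 N (down the incline)

The normal reaction is N = m g cos θ = 340.6 N.
For equilibrium along the incline the friction force must supply f = m g sin θ − P = 151.6 − 301 = -149.4 N (positive meaning up-slope).
The static-friction ceiling is μ_s N = 0.62 × 340.6 = 211.1 N.
Since |-149.4| ≤ 211.1 N, no slip — friction simply equals what equilibrium demands.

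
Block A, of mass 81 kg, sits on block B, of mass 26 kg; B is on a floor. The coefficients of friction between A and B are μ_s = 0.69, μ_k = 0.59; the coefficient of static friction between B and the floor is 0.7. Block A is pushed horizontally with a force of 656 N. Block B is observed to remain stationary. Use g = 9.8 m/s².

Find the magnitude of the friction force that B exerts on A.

Normal force at the A–B interface: N₁ = m_A g = 793.8 N.
So the A–B interface can sustain at most μ_s N₁ = 547.7 N of static friction.
Since P = 656 N > 547.7 N, A slides on B; the A–B friction is kinetic: f₁ = μ_k N₁ = 0.59×793.8 = 468 N.
B experiences an equal 468 N forward from A (third law). B is in equilibrium, so the floor supplies f₂ = 468 N of static friction (limit μ_s(m_A+m_B)g = 734 N, not exceeded).

f ≈ 468 N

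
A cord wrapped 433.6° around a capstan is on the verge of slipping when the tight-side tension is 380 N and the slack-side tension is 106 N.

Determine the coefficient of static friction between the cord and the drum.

μ ≈ 0.169

T₂/T₁ = e^{μβ} → μ = ln(T₂/T₁)/β.
β = 433.6° = 7.568 rad.
μ = ln(380/106)/7.568 = ln(3.585)/7.568 = 0.169.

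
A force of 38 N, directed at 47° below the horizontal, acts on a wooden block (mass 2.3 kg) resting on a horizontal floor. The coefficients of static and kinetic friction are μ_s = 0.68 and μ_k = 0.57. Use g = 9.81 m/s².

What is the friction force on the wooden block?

The vertical component of P adds to the normal force: N = m g + P sin α = 22.56 + 27.79 = 50.35 N.
For equilibrium, f = P cos α = 38×cos 47° = 25.92 N.
μ_s N = 0.68 × 50.35 = 34.24 N.
25.92 ≤ 34.24 N → static; friction equals the required 25.9 N.

f ≈ 25.9 N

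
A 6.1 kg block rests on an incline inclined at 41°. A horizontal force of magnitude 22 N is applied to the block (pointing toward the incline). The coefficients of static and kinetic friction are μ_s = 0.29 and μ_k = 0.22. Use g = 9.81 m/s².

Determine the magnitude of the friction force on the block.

f ≈ 13.1 N (up the incline)

Resolve perpendicular to the incline: N = m g cos θ + P sin θ = 6.1×9.81×cos 41° + 22×sin 41° = 59.6 N.
Along the incline, the net driving force (taking up-slope positive) is P cos θ − m g sin θ = 16.6 − 39.26 = -22.66 N, so equilibrium requires friction f = 22.66 N (up-slope).
The limit of static friction is μ_s N = 17.28 N.
The required 22.66 N exceeds the static limit, so the block slides down-slope and f = μ_k N = 0.22×59.6 = 13.1 N.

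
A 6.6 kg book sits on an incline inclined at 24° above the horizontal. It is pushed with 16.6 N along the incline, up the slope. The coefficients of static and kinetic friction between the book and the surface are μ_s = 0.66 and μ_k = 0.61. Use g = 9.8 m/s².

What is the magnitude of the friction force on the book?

The normal reaction is N = m g cos θ = 59.09 N.
Parallel to the incline, ΣF = 0 gives f = m g sin θ − P = 26.31 − 16.6 = 9.708 N (up-slope positive).
Static friction can supply at most μ_s N = 39 N.
Since |9.708| ≤ 39 N, the book remains in static equilibrium and friction takes exactly the required value.

f ≈ 9.71 N (up the incline)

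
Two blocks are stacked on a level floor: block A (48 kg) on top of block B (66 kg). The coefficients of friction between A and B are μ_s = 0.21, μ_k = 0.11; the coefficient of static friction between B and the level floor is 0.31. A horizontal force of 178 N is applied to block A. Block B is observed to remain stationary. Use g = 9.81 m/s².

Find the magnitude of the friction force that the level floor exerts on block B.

Between the blocks, N₁ = m_A g = 470.9 N.
So the A–B interface can sustain at most μ_s N₁ = 98.88 N of static friction.
P = 178 N exceeds that limit, so A slips over B and the interface friction becomes kinetic: f₁ = μ_k N₁ = 0.11×470.9 = 51.8 N.
B experiences an equal 51.8 N forward from A (third law). B is in equilibrium, so the floor supplies f₂ = 51.8 N of static friction (limit μ_s(m_A+m_B)g = 346.7 N, not exceeded).

f ≈ 51.8 N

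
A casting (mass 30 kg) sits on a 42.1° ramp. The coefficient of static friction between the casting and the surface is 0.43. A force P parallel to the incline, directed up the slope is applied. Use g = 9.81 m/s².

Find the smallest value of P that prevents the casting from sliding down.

The casting tends to slide down (tan θ > μ_s), so at the point of impending slip friction acts up-slope at its limit: f = μ_s N.
P is parallel to the surface, so N = m g cos θ = 218 N.
Along the incline: P + μ_s N = m g sin θ, so P = 197 − 0.43×218 = 103 N.

P_min ≈ 103 N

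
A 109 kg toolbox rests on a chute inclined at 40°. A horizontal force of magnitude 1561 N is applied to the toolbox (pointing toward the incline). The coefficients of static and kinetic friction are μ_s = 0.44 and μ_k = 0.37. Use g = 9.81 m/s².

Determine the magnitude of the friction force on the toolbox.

f ≈ 508 N (down the incline)

Resolve perpendicular to the incline: N = m g cos θ + P sin θ = 109×9.81×cos 40° + 1561×sin 40° = 1823 N.
Parallel to the incline: P cos θ − m g sin θ = 1196 − 687.3 = 508.5 N; the friction needed to balance this is 508.5 N acting down the slope.
The limit of static friction is μ_s N = 801.9 N.
Since 508.5 N is within the 801.9 N limit, the toolbox stays put and friction is exactly 508 N.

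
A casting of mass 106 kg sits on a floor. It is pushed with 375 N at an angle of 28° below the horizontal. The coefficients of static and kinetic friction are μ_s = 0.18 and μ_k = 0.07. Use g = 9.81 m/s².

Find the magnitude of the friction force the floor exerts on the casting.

Vertical equilibrium gives N = m g + P sin α = 1216 N.
Horizontally, friction must balance P cos α = 331.1 N.
μ_s N = 0.18 × 1216 = 218.9 N.
331.1 > 218.9 N → the casting slides; f = μ_k N = 0.07×1216 = 85.1 N.

f ≈ 85.1 N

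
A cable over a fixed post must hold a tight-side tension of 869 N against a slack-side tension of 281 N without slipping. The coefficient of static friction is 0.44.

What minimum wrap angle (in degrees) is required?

T₂/T₁ = e^{μβ} → β = ln(T₂/T₁)/μ.
β = ln(869/281)/0.44 = 1.129/0.44 = 2.566 rad.
In degrees: β = 2.566 × 180/π = 147°.

β_min ≈ 147°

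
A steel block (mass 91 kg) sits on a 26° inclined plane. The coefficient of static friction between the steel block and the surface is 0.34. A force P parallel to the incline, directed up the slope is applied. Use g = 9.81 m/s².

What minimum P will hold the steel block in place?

P_min ≈ 119 N

The steel block tends to slide down (tan θ > μ_s), so at the point of impending slip friction acts up-slope at its limit: f = μ_s N.
P is parallel to the surface, so N = m g cos θ = 802 N.
Along the incline: P + μ_s N = m g sin θ, so P = 391 − 0.34×802 = 119 N.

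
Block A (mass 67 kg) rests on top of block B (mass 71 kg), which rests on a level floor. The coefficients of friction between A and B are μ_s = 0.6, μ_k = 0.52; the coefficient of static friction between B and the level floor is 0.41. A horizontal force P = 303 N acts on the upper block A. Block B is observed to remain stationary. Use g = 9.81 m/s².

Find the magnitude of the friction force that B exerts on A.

f ≈ 303 N

Between the blocks, N₁ = m_A g = 657.3 N.
Maximum static friction on A from B: μ_s N₁ = 0.6×657.3 = 394.4 N.
Since P = 303 N ≤ 394.4 N, A does not slip on B; friction on A equals P = 303 N.
By Newton's third law B feels 303 N forward from A. With B stationary, the floor's static friction on B balances it: f₂ = 303 N (well within μ_s(m_A+m_B)g = 555 N).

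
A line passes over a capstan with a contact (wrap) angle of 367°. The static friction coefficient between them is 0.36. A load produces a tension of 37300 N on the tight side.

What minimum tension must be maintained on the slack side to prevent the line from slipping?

Capstan equation at impending slip: T_tight/T_slack = e^{μβ}.
β = 367° = 6.405 rad; e^{μβ} = e^{0.36×6.405} = 10.03.
T_slack = T_tight / e^{μβ} = 37300 / 10.03 = 3720 N.

T_min ≈ 3720 N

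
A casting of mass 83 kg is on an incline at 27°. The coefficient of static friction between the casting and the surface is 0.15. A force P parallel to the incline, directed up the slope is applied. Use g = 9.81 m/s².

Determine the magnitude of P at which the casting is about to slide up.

P ≈ 478 N

At impending motion up the slope, friction acts down-slope at its limit: f = μ_s N.
P is parallel to the surface, so N = m g cos θ = 725 N.
Along the incline: P = m g sin θ + μ_s N = 370 + 0.15×725 = 478 N.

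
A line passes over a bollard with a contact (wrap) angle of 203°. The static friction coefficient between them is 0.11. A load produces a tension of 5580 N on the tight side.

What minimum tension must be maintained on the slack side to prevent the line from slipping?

T_min ≈ 3780 N

Capstan equation at impending slip: T_tight/T_slack = e^{μβ}.
β = 203° = 3.543 rad; e^{μβ} = e^{0.11×3.543} = 1.477.
T_slack = T_tight / e^{μβ} = 5580 / 1.477 = 3780 N.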